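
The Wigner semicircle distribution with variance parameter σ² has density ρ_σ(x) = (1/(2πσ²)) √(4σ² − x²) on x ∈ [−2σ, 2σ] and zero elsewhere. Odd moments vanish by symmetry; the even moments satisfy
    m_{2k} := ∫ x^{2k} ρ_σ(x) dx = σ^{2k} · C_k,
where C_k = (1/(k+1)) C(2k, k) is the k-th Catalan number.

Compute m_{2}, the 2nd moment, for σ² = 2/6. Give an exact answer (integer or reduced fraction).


By the scaled semicircle moment identity, m_{2k} = σ^{2k} · C_k with k = 1.
C_1 = (1/(k+1)) · C(2k, k) = (1/2) · C(2, 1) = (1/2) · 2 = 1.
σ^{2k} = (σ²)^k = (2/6)^1 = 1/3.

Therefore m_{2} = σ^{2} · C_1 = (1/3) · 1 = 1/3.


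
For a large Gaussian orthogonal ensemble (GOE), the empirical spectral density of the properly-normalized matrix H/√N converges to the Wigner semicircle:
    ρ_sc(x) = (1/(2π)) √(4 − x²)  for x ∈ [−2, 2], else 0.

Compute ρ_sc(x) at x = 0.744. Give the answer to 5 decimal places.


ρ_sc(x) = (1/(2π)) √(4 − x²). With x = 0.744:
  4 − x² = 4 − (0.744)² = 4 − 0.553536 = 3.446464.
  √(4 − x²) = 1.856465.
  1/(2π) = 0.159155.
  ρ_sc(0.744) = 0.159155 · 1.856465 = 0.295466.

Rounded to 5 decimal places: ρ_sc(0.744) ≈ 0.29547.


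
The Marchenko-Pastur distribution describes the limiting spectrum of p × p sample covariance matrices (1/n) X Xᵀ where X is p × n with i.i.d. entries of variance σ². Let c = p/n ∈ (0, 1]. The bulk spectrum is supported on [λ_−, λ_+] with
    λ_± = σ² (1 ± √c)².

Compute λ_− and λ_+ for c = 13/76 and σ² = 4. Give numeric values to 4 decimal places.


c = 13/76 = 0.171053; √c = 0.413585.
λ_− = σ² (1 − √c)² = 4 · (1 − 0.413585)² = 4 · (0.586415)² = 1.375530.
λ_+ = σ² (1 + √c)² = 4 · (1 + 0.413585)² = 4 · (1.413585)² = 7.992891.

Rounded to 4 decimal places: λ_− ≈ 1.3755, λ_+ ≈ 7.9929.


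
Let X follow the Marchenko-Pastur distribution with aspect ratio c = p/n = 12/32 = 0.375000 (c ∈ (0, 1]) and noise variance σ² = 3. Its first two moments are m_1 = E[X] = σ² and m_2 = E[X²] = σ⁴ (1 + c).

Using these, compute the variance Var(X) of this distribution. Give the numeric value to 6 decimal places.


m_1 = E[X] = σ² = 3, so m_1² = 9.
m_2 = E[X²] = σ⁴ (1 + c) = 9 · (1 + 0.375000) = 9 · 1.375000 = 12.375000.
(Note m_2 − m_1² simplifies to c · σ⁴ = 0.375000 · 9.)

Var(X) = m_2 − m_1² = 12.375000 − 9 = 3.375000.


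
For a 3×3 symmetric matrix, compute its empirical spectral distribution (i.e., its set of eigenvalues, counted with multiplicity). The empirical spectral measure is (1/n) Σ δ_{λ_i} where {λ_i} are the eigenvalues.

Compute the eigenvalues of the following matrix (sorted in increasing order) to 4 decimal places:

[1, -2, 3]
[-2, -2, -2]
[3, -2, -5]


Since M is real symmetric, all three eigenvalues are real; they are the roots of det(λI − M) = λ³ − (tr M) λ² + s λ − det M, where s is the sum of the principal 2×2 minors.
tr M = 1 + (-2) + (-5) = -6.
s = (1·(-2) − (-2)²) + (1·(-5) − 3²) + ((-2)·(-5) − (-2)²) = -6 + (-14) + 6 = -14.
det M (expand along row 1) = 1·6 − (-2)·16 + 3·10 = 68.
Characteristic polynomial: λ³ + 6λ² − 14λ − 68 = 0.
Substitute λ = y + (tr M)/3 = y − 2.000000 to remove the quadratic term: y³ + p·y + q = 0 with p = s − (tr M)²/3 = -26.000000 and q = −2(tr M)³/27 + (tr M)·s/3 − det M = -24.000000.
Three real roots ⇒ use the trigonometric (Viète) form: r = 2√(−p/3) = 5.887841, φ = arccos(3q/(p·r)) = arccos(0.470330) = 1.081131 rad.
y_k = r·cos(φ/3 − 2πk/3) for k = 0, 1, 2 gives y = 5.509629, -0.956762, -4.552867.
λ_k = y_k − 2.000000 gives λ = 3.5096, -2.9568, -6.5529 (check: the sum is -6.0000 = tr M).

Eigenvalues sorted in increasing order: [-6.5529, -2.9568, 3.5096].


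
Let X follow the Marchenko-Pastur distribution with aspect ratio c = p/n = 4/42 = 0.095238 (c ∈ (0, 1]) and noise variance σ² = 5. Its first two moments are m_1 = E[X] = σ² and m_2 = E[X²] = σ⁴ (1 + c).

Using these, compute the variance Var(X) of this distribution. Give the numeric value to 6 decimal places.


m_1 = E[X] = σ² = 5, so m_1² = 25.
m_2 = E[X²] = σ⁴ (1 + c) = 25 · (1 + 0.095238) = 25 · 1.095238 = 27.380952.
(Note m_2 − m_1² simplifies to c · σ⁴ = 0.095238 · 25.)

Var(X) = m_2 − m_1² = 27.380952 − 25 = 2.380952.


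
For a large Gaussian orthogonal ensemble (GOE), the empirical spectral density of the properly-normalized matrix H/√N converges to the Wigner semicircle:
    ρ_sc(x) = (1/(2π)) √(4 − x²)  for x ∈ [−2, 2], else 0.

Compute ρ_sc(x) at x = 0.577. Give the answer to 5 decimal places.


ρ_sc(x) = (1/(2π)) √(4 − x²). With x = 0.577:
  4 − x² = 4 − (0.577)² = 4 − 0.332929 = 3.667071.
  √(4 − x²) = 1.914960.
  1/(2π) = 0.159155.
  ρ_sc(0.577) = 0.159155 · 1.914960 = 0.304775.

Rounded to 5 decimal places: ρ_sc(0.577) ≈ 0.30478.


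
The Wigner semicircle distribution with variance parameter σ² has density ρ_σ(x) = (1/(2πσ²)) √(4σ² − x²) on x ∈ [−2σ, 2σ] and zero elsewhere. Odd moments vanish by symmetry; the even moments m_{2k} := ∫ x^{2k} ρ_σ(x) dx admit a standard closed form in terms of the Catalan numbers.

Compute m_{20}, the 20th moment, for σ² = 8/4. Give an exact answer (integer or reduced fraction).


By the scaled semicircle moment identity, m_{2k} = σ^{2k} · C_k with k = 10.
C_10 = (1/(k+1)) · C(2k, k) = (1/11) · C(20, 10) = (1/11) · 184756 = 16796.
σ^{2k} = (σ²)^k = (8/4)^10 = 1024.

Therefore m_{20} = σ^{20} · C_10 = 1024 · 16796 = 17199104.


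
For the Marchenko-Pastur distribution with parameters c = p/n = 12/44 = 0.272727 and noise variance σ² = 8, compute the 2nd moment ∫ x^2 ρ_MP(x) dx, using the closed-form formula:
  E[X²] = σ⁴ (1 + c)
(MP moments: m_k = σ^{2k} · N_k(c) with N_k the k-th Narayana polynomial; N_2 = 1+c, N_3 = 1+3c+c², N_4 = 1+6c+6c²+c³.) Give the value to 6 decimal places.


E[X²] = σ⁴ (1 + c) (second MP moment). With σ² = 8 (so σ⁴ = 64) and c = 12/44 = 0.272727: E[X²] = 64 · (1 + 0.272727) = 64 · 1.272727.

So E[X^2] = 81.454545.


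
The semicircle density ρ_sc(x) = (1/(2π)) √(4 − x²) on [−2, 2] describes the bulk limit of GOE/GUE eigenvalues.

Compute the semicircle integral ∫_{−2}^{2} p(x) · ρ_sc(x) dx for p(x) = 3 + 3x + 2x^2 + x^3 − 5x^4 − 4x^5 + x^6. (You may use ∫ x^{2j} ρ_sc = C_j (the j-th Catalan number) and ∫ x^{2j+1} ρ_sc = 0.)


Write p(x) = Σ a_i x^i, split into monomials and integrate each against ρ_sc separately.
Using ∫ x^{2j} ρ_sc = C_j = (1/(j+1)) C(2j, j) (Catalan numbers) and ∫ x^{2j+1} ρ_sc = 0 (odd monomials vanish by symmetry):
  i = 0 (even): a_0 · C_{0} = 3 · 1 = 3
  i = 1 (odd): ∫ x^1 ρ_sc = 0 (vanishes)
  i = 2 (even): a_2 · C_{1} = 2 · 1 = 2
  i = 3 (odd): ∫ x^3 ρ_sc = 0 (vanishes)
  i = 4 (even): a_4 · C_{2} = -5 · 2 = -10
  i = 5 (odd): ∫ x^5 ρ_sc = 0 (vanishes)
  i = 6 (even): a_6 · C_{3} = 1 · 5 = 5

Summing the contributions: ∫_{−2}^{2} p(x) ρ_sc(x) dx = 3 + 2 + (-10) + 5 = 0.


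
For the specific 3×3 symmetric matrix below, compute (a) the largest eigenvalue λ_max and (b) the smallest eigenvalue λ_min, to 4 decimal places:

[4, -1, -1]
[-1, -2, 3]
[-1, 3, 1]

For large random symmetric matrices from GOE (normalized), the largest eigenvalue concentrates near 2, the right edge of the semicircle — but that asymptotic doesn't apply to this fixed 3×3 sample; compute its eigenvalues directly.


Since M is real symmetric, all three eigenvalues are real; they are the roots of det(λI − M) = λ³ − (tr M) λ² + s λ − det M, where s is the sum of the principal 2×2 minors.
tr M = 4 + (-2) + 1 = 3.
s = (4·(-2) − (-1)²) + (4·1 − (-1)²) + ((-2)·1 − 3²) = -9 + 3 + (-11) = -17.
det M (expand along row 1) = 4·(-11) − (-1)·2 + (-1)·(-5) = -37.
Characteristic polynomial: λ³ − 3λ² − 17λ + 37 = 0.
Substitute λ = y + (tr M)/3 = y + 1.000000 to remove the quadratic term: y³ + p·y + q = 0 with p = s − (tr M)²/3 = -20.000000 and q = −2(tr M)³/27 + (tr M)·s/3 − det M = 18.000000.
Three real roots ⇒ use the trigonometric (Viète) form: r = 2√(−p/3) = 5.163978, φ = arccos(3q/(p·r)) = arccos(-0.522853) = 2.120990 rad.
y_k = r·cos(φ/3 − 2πk/3) for k = 0, 1, 2 gives y = 3.926255, 0.941763, -4.868018.
λ_k = y_k + 1.000000 gives λ = 4.9263, 1.9418, -3.8680 (check: the sum is 3.0000 = tr M).

Hence λ_max = 4.9263 and λ_min = -3.8680.


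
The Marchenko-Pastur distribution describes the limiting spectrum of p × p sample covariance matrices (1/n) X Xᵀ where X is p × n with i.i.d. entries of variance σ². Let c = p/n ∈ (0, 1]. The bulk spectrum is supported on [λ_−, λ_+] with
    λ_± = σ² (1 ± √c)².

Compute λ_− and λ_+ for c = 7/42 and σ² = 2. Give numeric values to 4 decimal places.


c = 7/42 = 0.166667; √c = 0.408248.
λ_− = σ² (1 − √c)² = 2 · (1 − 0.408248)² = 2 · (0.591752)² = 0.700340.
λ_+ = σ² (1 + √c)² = 2 · (1 + 0.408248)² = 2 · (1.408248)² = 3.966326.

Rounded to 4 decimal places: λ_− ≈ 0.7003, λ_+ ≈ 3.9663.


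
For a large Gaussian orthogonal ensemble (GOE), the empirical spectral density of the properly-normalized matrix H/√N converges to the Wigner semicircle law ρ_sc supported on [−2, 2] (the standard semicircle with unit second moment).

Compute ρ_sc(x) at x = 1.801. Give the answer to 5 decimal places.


ρ_sc(x) = (1/(2π)) √(4 − x²). With x = 1.801:
  4 − x² = 4 − (1.801)² = 4 − 3.243601 = 0.756399.
  √(4 − x²) = 0.869712.
  1/(2π) = 0.159155.
  ρ_sc(1.801) = 0.159155 · 0.869712 = 0.138419.

Rounded to 5 decimal places: ρ_sc(1.801) ≈ 0.13842.


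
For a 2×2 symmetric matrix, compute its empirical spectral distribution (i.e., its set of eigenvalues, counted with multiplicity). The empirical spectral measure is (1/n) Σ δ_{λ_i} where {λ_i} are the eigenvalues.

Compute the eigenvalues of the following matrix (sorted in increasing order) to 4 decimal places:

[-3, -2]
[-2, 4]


Since M is real symmetric, both eigenvalues are real; they are the roots of det(λI − M) = λ² − (tr M) λ + det M.
tr M = -3 + 4 = 1.
det M = (-3)·4 − (-2)² = -12 − 4 = -16.
Characteristic polynomial: λ² − λ − 16 = 0.
Discriminant Δ = (tr M)² − 4·det M = 1 − (-64) = 65; √Δ = 8.062258.
λ = (tr M ± √Δ)/2 = (1 ± 8.062258)/2, giving (tr M − √Δ)/2 = -3.5311 and (tr M + √Δ)/2 = 4.5311.

Eigenvalues sorted in increasing order: [-3.5311, 4.5311].


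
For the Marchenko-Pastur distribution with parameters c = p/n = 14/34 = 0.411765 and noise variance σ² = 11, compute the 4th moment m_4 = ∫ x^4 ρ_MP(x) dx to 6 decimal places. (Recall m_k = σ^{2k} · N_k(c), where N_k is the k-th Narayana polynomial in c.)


E[X⁴] = σ⁸ (1 + 6c + 6c² + c³) (fourth MP moment). With σ² = 11 (so σ⁸ = 14641) and c = 14/34 = 0.411765: E[X⁴] = 14641 · (1 + 6·0.411765 + 6·(0.411765)² + (0.411765)³) = 14641 · 4.557704.

So E[X^4] = 66729.345003.


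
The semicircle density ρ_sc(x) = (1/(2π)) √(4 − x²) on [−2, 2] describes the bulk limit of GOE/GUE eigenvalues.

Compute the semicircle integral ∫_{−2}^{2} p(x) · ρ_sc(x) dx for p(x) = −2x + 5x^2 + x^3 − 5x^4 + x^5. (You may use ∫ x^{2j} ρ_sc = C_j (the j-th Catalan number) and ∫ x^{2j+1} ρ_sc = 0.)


Write p(x) = Σ a_i x^i, split into monomials and integrate each against ρ_sc separately.
Using ∫ x^{2j} ρ_sc = C_j = (1/(j+1)) C(2j, j) (Catalan numbers) and ∫ x^{2j+1} ρ_sc = 0 (odd monomials vanish by symmetry):
  i = 1 (odd): ∫ x^1 ρ_sc = 0 (vanishes)
  i = 2 (even): a_2 · C_{1} = 5 · 1 = 5
  i = 3 (odd): ∫ x^3 ρ_sc = 0 (vanishes)
  i = 4 (even): a_4 · C_{2} = -5 · 2 = -10
  i = 5 (odd): ∫ x^5 ρ_sc = 0 (vanishes)

Summing the contributions: ∫_{−2}^{2} p(x) ρ_sc(x) dx = 5 + (-10) = -5.


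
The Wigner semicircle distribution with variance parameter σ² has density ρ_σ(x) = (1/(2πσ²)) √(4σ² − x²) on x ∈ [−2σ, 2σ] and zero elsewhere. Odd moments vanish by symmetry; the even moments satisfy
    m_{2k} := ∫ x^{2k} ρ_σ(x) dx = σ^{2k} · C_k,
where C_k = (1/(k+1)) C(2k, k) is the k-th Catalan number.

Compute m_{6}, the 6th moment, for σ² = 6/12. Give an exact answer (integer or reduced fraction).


By the scaled semicircle moment identity, m_{2k} = σ^{2k} · C_k with k = 3.
C_3 = (1/(k+1)) · C(2k, k) = (1/4) · C(6, 3) = (1/4) · 20 = 5.
σ^{2k} = (σ²)^k = (6/12)^3 = 1/8.

Therefore m_{6} = σ^{6} · C_3 = (1/8) · 5 = 5/8.


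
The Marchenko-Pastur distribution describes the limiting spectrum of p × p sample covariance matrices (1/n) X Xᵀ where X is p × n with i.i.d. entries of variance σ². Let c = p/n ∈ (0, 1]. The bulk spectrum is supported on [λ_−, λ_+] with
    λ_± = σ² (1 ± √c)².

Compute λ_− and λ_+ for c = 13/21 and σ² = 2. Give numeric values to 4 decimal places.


c = 13/21 = 0.619048; √c = 0.786796.
λ_− = σ² (1 − √c)² = 2 · (1 − 0.786796)² = 2 · (0.213204)² = 0.090912.
λ_+ = σ² (1 + √c)² = 2 · (1 + 0.786796)² = 2 · (1.786796)² = 6.385278.

Rounded to 4 decimal places: λ_− ≈ 0.0909, λ_+ ≈ 6.3853.


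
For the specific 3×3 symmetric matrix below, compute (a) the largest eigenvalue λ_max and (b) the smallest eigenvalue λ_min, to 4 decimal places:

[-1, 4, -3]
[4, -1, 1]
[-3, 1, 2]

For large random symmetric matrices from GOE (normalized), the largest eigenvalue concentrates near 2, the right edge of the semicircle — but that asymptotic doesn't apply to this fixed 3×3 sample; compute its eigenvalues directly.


Since M is real symmetric, all three eigenvalues are real; they are the roots of det(λI − M) = λ³ − (tr M) λ² + s λ − det M, where s is the sum of the principal 2×2 minors.
tr M = -1 + (-1) + 2 = 0.
s = ((-1)·(-1) − 4²) + ((-1)·2 − (-3)²) + ((-1)·2 − 1²) = -15 + (-11) + (-3) = -29.
det M (expand along row 1) = (-1)·(-3) − 4·11 + (-3)·1 = -44.
Characteristic polynomial: λ³ − 29λ + 44 = 0.
Substitute λ = y + (tr M)/3 = y + 0.000000 to remove the quadratic term: y³ + p·y + q = 0 with p = s − (tr M)²/3 = -29.000000 and q = −2(tr M)³/27 + (tr M)·s/3 − det M = 44.000000.
Three real roots ⇒ use the trigonometric (Viète) form: r = 2√(−p/3) = 6.218253, φ = arccos(3q/(p·r)) = arccos(-0.731994) = 2.392041 rad.
y_k = r·cos(φ/3 − 2πk/3) for k = 0, 1, 2 gives y = 4.344118, 1.681054, -6.025172.
λ_k = y_k + 0.000000 gives λ = 4.3441, 1.6811, -6.0252 (check: the sum is 0.0000 = tr M).

Hence λ_max = 4.3441 and λ_min = -6.0252.


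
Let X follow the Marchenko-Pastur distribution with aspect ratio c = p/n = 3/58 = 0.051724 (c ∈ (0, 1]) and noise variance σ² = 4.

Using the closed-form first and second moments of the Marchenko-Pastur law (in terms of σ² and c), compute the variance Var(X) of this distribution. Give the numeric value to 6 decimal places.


Recall the MP moments m_1 = E[X] = σ² and m_2 = E[X²] = σ⁴ (1 + c).
m_1 = E[X] = σ² = 4, so m_1² = 16.
m_2 = E[X²] = σ⁴ (1 + c) = 16 · (1 + 0.051724) = 16 · 1.051724 = 16.827586.
(Note m_2 − m_1² simplifies to c · σ⁴ = 0.051724 · 16.)

Var(X) = m_2 − m_1² = 16.827586 − 16 = 0.827586.


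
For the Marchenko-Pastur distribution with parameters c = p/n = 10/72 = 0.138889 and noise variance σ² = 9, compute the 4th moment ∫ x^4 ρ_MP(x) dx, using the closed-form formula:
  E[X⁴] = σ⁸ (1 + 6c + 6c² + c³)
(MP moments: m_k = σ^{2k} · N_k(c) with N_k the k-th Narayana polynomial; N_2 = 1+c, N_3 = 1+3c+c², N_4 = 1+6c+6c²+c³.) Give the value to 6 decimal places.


E[X⁴] = σ⁸ (1 + 6c + 6c² + c³) (fourth MP moment). With σ² = 9 (so σ⁸ = 6561) and c = 10/72 = 0.138889: E[X⁴] = 6561 · (1 + 6·0.138889 + 6·(0.138889)² + (0.138889)³) = 6561 · 1.951753.

So E[X^4] = 12805.453125.


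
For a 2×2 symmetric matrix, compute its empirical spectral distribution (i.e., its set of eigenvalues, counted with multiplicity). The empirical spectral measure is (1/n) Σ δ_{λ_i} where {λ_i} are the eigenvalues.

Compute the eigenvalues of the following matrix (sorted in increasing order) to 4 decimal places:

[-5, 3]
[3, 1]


Since M is real symmetric, both eigenvalues are real; they are the roots of det(λI − M) = λ² − (tr M) λ + det M.
tr M = -5 + 1 = -4.
det M = (-5)·1 − 3² = -5 − 9 = -14.
Characteristic polynomial: λ² + 4λ − 14 = 0.
Discriminant Δ = (tr M)² − 4·det M = 16 − (-56) = 72; √Δ = 8.485281.
λ = (tr M ± √Δ)/2 = (-4 ± 8.485281)/2, giving (tr M − √Δ)/2 = -6.2426 and (tr M + √Δ)/2 = 2.2426.

Eigenvalues sorted in increasing order: [-6.2426, 2.2426].


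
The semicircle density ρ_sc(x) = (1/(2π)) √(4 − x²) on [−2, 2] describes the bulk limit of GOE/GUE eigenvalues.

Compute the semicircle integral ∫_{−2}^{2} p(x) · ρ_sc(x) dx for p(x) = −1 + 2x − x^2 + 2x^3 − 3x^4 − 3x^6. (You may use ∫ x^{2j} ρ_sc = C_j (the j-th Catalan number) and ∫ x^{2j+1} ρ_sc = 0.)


Write p(x) = Σ a_i x^i, split into monomials and integrate each against ρ_sc separately.
Using ∫ x^{2j} ρ_sc = C_j = (1/(j+1)) C(2j, j) (Catalan numbers) and ∫ x^{2j+1} ρ_sc = 0 (odd monomials vanish by symmetry):
  i = 0 (even): a_0 · C_{0} = -1 · 1 = -1
  i = 1 (odd): ∫ x^1 ρ_sc = 0 (vanishes)
  i = 2 (even): a_2 · C_{1} = -1 · 1 = -1
  i = 3 (odd): ∫ x^3 ρ_sc = 0 (vanishes)
  i = 4 (even): a_4 · C_{2} = -3 · 2 = -6
  i = 6 (even): a_6 · C_{3} = -3 · 5 = -15

Summing the contributions: ∫_{−2}^{2} p(x) ρ_sc(x) dx = (-1) + (-1) + (-6) + (-15) = -23.


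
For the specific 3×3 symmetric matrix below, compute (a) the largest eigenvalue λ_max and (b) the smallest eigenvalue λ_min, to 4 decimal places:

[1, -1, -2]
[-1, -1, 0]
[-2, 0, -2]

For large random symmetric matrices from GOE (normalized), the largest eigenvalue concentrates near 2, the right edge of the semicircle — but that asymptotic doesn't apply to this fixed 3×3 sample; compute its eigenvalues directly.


Since M is real symmetric, all three eigenvalues are real; they are the roots of det(λI − M) = λ³ − (tr M) λ² + s λ − det M, where s is the sum of the principal 2×2 minors.
tr M = 1 + (-1) + (-2) = -2.
s = (1·(-1) − (-1)²) + (1·(-2) − (-2)²) + ((-1)·(-2) − 0²) = -2 + (-6) + 2 = -6.
det M (expand along row 1) = 1·2 − (-1)·2 + (-2)·(-2) = 8.
Characteristic polynomial: λ³ + 2λ² − 6λ − 8 = 0.
Substitute λ = y + (tr M)/3 = y − 0.666667 to remove the quadratic term: y³ + p·y + q = 0 with p = s − (tr M)²/3 = -7.333333 and q = −2(tr M)³/27 + (tr M)·s/3 − det M = -3.407407.
Three real roots ⇒ use the trigonometric (Viète) form: r = 2√(−p/3) = 3.126944, φ = arccos(3q/(p·r)) = arccos(0.445783) = 1.108747 rad.
y_k = r·cos(φ/3 − 2πk/3) for k = 0, 1, 2 gives y = 2.915807, -0.479699, -2.436108.
λ_k = y_k − 0.666667 gives λ = 2.2491, -1.1464, -3.1028 (check: the sum is -2.0000 = tr M).

Hence λ_max = 2.2491 and λ_min = -3.1028.


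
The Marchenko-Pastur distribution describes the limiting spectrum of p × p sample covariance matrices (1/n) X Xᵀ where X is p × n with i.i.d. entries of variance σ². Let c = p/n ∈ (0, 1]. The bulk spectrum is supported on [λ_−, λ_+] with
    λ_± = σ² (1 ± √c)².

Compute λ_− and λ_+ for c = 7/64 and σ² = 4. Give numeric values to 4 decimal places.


c = 7/64 = 0.109375; √c = 0.330719.
λ_− = σ² (1 − √c)² = 4 · (1 − 0.330719)² = 4 · (0.669281)² = 1.791749.
λ_+ = σ² (1 + √c)² = 4 · (1 + 0.330719)² = 4 · (1.330719)² = 7.083251.

Rounded to 4 decimal places: λ_− ≈ 1.7917, λ_+ ≈ 7.0833.


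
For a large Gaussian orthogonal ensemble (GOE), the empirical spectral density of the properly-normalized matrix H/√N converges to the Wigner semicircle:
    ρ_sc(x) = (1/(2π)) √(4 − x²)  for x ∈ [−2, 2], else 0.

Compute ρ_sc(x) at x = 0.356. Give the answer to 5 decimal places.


ρ_sc(x) = (1/(2π)) √(4 − x²). With x = 0.356:
  4 − x² = 4 − (0.356)² = 4 − 0.126736 = 3.873264.
  √(4 − x²) = 1.968061.
  1/(2π) = 0.159155.
  ρ_sc(0.356) = 0.159155 · 1.968061 = 0.313227.

Rounded to 5 decimal places: ρ_sc(0.356) ≈ 0.31323.


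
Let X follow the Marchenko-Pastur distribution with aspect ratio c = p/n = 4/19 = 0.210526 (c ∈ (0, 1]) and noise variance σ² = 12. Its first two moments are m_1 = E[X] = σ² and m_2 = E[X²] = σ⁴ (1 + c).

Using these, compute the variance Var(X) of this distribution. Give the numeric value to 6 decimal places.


m_1 = E[X] = σ² = 12, so m_1² = 144.
m_2 = E[X²] = σ⁴ (1 + c) = 144 · (1 + 0.210526) = 144 · 1.210526 = 174.315789.
(Note m_2 − m_1² simplifies to c · σ⁴ = 0.210526 · 144.)

Var(X) = m_2 − m_1² = 174.315789 − 144 = 30.315789.


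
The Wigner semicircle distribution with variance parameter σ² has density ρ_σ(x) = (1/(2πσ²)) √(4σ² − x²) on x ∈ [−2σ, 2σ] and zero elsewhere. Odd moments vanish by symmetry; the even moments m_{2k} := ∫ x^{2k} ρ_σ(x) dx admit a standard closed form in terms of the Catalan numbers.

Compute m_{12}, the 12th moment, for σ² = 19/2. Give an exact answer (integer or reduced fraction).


By the scaled semicircle moment identity, m_{2k} = σ^{2k} · C_k with k = 6.
C_6 = (1/(k+1)) · C(2k, k) = (1/7) · C(12, 6) = (1/7) · 924 = 132.
σ^{2k} = (σ²)^k = (19/2)^6 = 47045881/64.

Therefore m_{12} = σ^{12} · C_6 = (47045881/64) · 132 = 1552514073/16.


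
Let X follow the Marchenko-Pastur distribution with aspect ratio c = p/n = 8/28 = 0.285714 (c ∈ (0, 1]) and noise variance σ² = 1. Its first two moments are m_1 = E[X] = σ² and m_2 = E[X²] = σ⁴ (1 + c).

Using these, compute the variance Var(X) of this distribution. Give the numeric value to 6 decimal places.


m_1 = E[X] = σ² = 1, so m_1² = 1.
m_2 = E[X²] = σ⁴ (1 + c) = 1 · (1 + 0.285714) = 1 · 1.285714 = 1.285714.
(Note m_2 − m_1² simplifies to c · σ⁴ = 0.285714 · 1.)

Var(X) = m_2 − m_1² = 1.285714 − 1 = 0.285714.


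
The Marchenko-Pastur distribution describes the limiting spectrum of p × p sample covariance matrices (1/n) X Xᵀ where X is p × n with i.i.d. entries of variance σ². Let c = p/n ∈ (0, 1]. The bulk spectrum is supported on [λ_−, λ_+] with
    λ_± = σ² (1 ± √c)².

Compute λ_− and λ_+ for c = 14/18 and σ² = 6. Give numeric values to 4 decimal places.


c = 14/18 = 0.777778; √c = 0.881917.
λ_− = σ² (1 − √c)² = 6 · (1 − 0.881917)² = 6 · (0.118083)² = 0.083661.
λ_+ = σ² (1 + √c)² = 6 · (1 + 0.881917)² = 6 · (1.881917)² = 21.249672.

Rounded to 4 decimal places: λ_− ≈ 0.0837, λ_+ ≈ 21.2497.


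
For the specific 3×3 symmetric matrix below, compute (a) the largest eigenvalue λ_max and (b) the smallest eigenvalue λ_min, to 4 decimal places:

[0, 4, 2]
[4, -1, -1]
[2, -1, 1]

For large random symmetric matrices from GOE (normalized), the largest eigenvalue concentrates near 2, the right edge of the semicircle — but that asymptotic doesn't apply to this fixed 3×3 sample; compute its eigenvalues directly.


Since M is real symmetric, all three eigenvalues are real; they are the roots of det(λI − M) = λ³ − (tr M) λ² + s λ − det M, where s is the sum of the principal 2×2 minors.
tr M = 0 + (-1) + 1 = 0.
s = (0·(-1) − 4²) + (0·1 − 2²) + ((-1)·1 − (-1)²) = -16 + (-4) + (-2) = -22.
det M (expand along row 1) = 0·(-2) − 4·6 + 2·(-2) = -28.
Characteristic polynomial: λ³ − 22λ + 28 = 0.
Substitute λ = y + (tr M)/3 = y + 0.000000 to remove the quadratic term: y³ + p·y + q = 0 with p = s − (tr M)²/3 = -22.000000 and q = −2(tr M)³/27 + (tr M)·s/3 − det M = 28.000000.
Three real roots ⇒ use the trigonometric (Viète) form: r = 2√(−p/3) = 5.416026, φ = arccos(3q/(p·r)) = arccos(-0.704979) = 2.353189 rad.
y_k = r·cos(φ/3 − 2πk/3) for k = 0, 1, 2 gives y = 3.833543, 1.396529, -5.230072.
λ_k = y_k + 0.000000 gives λ = 3.8335, 1.3965, -5.2301 (check: the sum is 0.0000 = tr M).

Hence λ_max = 3.8335 and λ_min = -5.2301.


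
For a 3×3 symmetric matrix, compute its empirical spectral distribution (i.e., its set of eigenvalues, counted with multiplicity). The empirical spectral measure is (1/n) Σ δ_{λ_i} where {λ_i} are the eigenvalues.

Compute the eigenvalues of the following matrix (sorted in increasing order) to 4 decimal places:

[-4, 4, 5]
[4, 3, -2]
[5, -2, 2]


Since M is real symmetric, all three eigenvalues are real; they are the roots of det(λI − M) = λ³ − (tr M) λ² + s λ − det M, where s is the sum of the principal 2×2 minors.
tr M = -4 + 3 + 2 = 1.
s = ((-4)·3 − 4²) + ((-4)·2 − 5²) + (3·2 − (-2)²) = -28 + (-33) + 2 = -59.
det M (expand along row 1) = (-4)·2 − 4·18 + 5·(-23) = -195.
Characteristic polynomial: λ³ − λ² − 59λ + 195 = 0.
Substitute λ = y + (tr M)/3 = y + 0.333333 to remove the quadratic term: y³ + p·y + q = 0 with p = s − (tr M)²/3 = -59.333333 and q = −2(tr M)³/27 + (tr M)·s/3 − det M = 175.259259.
Three real roots ⇒ use the trigonometric (Viète) form: r = 2√(−p/3) = 8.894443, φ = arccos(3q/(p·r)) = arccos(-0.996288) = 3.055399 rad.
y_k = r·cos(φ/3 − 2πk/3) for k = 0, 1, 2 gives y = 4.666667, 4.224105, -8.890772.
λ_k = y_k + 0.333333 gives λ = 5.0000, 4.5574, -8.5574 (check: the sum is 1.0000 = tr M).

Eigenvalues sorted in increasing order: [-8.5574, 4.5574, 5.0000].


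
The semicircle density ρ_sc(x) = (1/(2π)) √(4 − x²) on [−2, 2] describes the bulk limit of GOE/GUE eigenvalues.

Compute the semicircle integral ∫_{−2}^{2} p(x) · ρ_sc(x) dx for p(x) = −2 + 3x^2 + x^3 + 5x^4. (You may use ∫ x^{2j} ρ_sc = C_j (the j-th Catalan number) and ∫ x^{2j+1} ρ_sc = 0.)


Write p(x) = Σ a_i x^i, split into monomials and integrate each against ρ_sc separately.
Using ∫ x^{2j} ρ_sc = C_j = (1/(j+1)) C(2j, j) (Catalan numbers) and ∫ x^{2j+1} ρ_sc = 0 (odd monomials vanish by symmetry):
  i = 0 (even): a_0 · C_{0} = -2 · 1 = -2
  i = 2 (even): a_2 · C_{1} = 3 · 1 = 3
  i = 3 (odd): ∫ x^3 ρ_sc = 0 (vanishes)
  i = 4 (even): a_4 · C_{2} = 5 · 2 = 10

Summing the contributions: ∫_{−2}^{2} p(x) ρ_sc(x) dx = (-2) + 3 + 10 = 11.


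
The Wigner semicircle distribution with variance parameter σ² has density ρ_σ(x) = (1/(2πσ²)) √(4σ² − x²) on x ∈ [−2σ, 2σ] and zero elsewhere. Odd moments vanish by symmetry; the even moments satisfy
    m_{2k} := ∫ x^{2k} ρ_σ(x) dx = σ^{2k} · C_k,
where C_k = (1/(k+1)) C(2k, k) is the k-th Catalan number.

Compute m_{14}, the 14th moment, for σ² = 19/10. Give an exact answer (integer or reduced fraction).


By the scaled semicircle moment identity, m_{2k} = σ^{2k} · C_k with k = 7.
C_7 = (1/(k+1)) · C(2k, k) = (1/8) · C(14, 7) = (1/8) · 3432 = 429.
σ^{2k} = (σ²)^k = (19/10)^7 = 893871739/10000000.

Therefore m_{14} = σ^{14} · C_7 = (893871739/10000000) · 429 = 383470976031/10000000.


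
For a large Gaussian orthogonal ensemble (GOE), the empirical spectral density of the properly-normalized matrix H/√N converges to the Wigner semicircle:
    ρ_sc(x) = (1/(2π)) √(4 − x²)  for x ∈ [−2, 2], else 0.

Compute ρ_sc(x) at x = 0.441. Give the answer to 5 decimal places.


ρ_sc(x) = (1/(2π)) √(4 − x²). With x = 0.441:
  4 − x² = 4 − (0.441)² = 4 − 0.194481 = 3.805519.
  √(4 − x²) = 1.950774.
  1/(2π) = 0.159155.
  ρ_sc(0.441) = 0.159155 · 1.950774 = 0.310475.

Rounded to 5 decimal places: ρ_sc(0.441) ≈ 0.31048.


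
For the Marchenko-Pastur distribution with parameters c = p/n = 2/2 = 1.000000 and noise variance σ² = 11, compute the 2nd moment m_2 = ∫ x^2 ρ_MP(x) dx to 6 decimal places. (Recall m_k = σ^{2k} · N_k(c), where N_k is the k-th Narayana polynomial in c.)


E[X²] = σ⁴ (1 + c) (second MP moment). With σ² = 11 (so σ⁴ = 121) and c = 2/2 = 1.000000: E[X²] = 121 · (1 + 1.000000) = 121 · 2.000000.

So E[X^2] = 242.000000.


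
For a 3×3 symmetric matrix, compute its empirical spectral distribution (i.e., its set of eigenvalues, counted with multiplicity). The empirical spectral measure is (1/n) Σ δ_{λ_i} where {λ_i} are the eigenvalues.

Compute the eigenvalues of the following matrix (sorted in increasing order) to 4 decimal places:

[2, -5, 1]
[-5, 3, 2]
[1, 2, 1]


Since M is real symmetric, all three eigenvalues are real; they are the roots of det(λI − M) = λ³ − (tr M) λ² + s λ − det M, where s is the sum of the principal 2×2 minors.
tr M = 2 + 3 + 1 = 6.
s = (2·3 − (-5)²) + (2·1 − 1²) + (3·1 − 2²) = -19 + 1 + (-1) = -19.
det M (expand along row 1) = 2·(-1) − (-5)·(-7) + 1·(-13) = -50.
Characteristic polynomial: λ³ − 6λ² − 19λ + 50 = 0.
Substitute λ = y + (tr M)/3 = y + 2.000000 to remove the quadratic term: y³ + p·y + q = 0 with p = s − (tr M)²/3 = -31.000000 and q = −2(tr M)³/27 + (tr M)·s/3 − det M = -4.000000.
Three real roots ⇒ use the trigonometric (Viète) form: r = 2√(−p/3) = 6.429101, φ = arccos(3q/(p·r)) = arccos(0.060210) = 1.510550 rad.
y_k = r·cos(φ/3 − 2πk/3) for k = 0, 1, 2 gives y = 5.631193, -0.129102, -5.502091.
λ_k = y_k + 2.000000 gives λ = 7.6312, 1.8709, -3.5021 (check: the sum is 6.0000 = tr M).

Eigenvalues sorted in increasing order: [-3.5021, 1.8709, 7.6312].


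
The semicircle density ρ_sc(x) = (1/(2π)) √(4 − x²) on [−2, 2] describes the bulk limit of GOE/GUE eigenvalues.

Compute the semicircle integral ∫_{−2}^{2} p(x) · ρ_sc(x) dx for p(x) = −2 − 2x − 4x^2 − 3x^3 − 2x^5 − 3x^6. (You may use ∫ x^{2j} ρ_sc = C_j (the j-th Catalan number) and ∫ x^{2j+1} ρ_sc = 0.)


Write p(x) = Σ a_i x^i, split into monomials and integrate each against ρ_sc separately.
Using ∫ x^{2j} ρ_sc = C_j = (1/(j+1)) C(2j, j) (Catalan numbers) and ∫ x^{2j+1} ρ_sc = 0 (odd monomials vanish by symmetry):
  i = 0 (even): a_0 · C_{0} = -2 · 1 = -2
  i = 1 (odd): ∫ x^1 ρ_sc = 0 (vanishes)
  i = 2 (even): a_2 · C_{1} = -4 · 1 = -4
  i = 3 (odd): ∫ x^3 ρ_sc = 0 (vanishes)
  i = 5 (odd): ∫ x^5 ρ_sc = 0 (vanishes)
  i = 6 (even): a_6 · C_{3} = -3 · 5 = -15

Summing the contributions: ∫_{−2}^{2} p(x) ρ_sc(x) dx = (-2) + (-4) + (-15) = -21.


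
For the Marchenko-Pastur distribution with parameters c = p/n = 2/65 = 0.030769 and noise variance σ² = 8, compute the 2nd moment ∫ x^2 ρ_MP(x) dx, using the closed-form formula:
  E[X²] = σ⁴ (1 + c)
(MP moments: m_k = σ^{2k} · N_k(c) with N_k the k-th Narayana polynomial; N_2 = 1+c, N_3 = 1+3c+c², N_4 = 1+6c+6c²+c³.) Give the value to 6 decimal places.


E[X²] = σ⁴ (1 + c) (second MP moment). With σ² = 8 (so σ⁴ = 64) and c = 2/65 = 0.030769: E[X²] = 64 · (1 + 0.030769) = 64 · 1.030769.

So E[X^2] = 65.969231.


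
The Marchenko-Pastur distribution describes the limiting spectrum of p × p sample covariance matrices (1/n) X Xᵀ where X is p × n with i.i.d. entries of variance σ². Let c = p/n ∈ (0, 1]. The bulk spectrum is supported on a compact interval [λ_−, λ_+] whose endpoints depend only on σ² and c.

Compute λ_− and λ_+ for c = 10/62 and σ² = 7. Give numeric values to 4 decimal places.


c = 10/62 = 0.161290; √c = 0.401610.
λ_− = σ² (1 − √c)² = 7 · (1 − 0.401610)² = 7 · (0.598390)² = 2.506497.
λ_+ = σ² (1 + √c)² = 7 · (1 + 0.401610)² = 7 · (1.401610)² = 13.751568.

Rounded to 4 decimal places: λ_− ≈ 2.5065, λ_+ ≈ 13.7516.


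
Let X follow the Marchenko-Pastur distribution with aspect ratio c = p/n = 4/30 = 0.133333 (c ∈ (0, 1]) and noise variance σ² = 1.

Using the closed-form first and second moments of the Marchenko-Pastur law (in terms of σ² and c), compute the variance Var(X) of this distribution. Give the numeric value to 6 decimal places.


Recall the MP moments m_1 = E[X] = σ² and m_2 = E[X²] = σ⁴ (1 + c).
m_1 = E[X] = σ² = 1, so m_1² = 1.
m_2 = E[X²] = σ⁴ (1 + c) = 1 · (1 + 0.133333) = 1 · 1.133333 = 1.133333.
(Note m_2 − m_1² simplifies to c · σ⁴ = 0.133333 · 1.)

Var(X) = m_2 − m_1² = 1.133333 − 1 = 0.133333.


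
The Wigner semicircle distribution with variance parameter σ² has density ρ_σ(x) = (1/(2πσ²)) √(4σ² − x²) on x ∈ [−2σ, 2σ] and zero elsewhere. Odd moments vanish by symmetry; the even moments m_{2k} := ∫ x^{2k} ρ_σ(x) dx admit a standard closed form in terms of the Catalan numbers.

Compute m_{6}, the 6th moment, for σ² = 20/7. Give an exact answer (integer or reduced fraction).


By the scaled semicircle moment identity, m_{2k} = σ^{2k} · C_k with k = 3.
C_3 = (1/(k+1)) · C(2k, k) = (1/4) · C(6, 3) = (1/4) · 20 = 5.
σ^{2k} = (σ²)^k = (20/7)^3 = 8000/343.

Therefore m_{6} = σ^{6} · C_3 = (8000/343) · 5 = 40000/343.


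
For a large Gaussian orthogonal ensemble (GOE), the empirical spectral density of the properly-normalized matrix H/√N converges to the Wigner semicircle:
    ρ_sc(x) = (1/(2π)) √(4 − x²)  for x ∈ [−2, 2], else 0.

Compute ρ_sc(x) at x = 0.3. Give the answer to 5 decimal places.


ρ_sc(x) = (1/(2π)) √(4 − x²). With x = 0.3:
  4 − x² = 4 − (0.3)² = 4 − 0.090000 = 3.910000.
  √(4 − x²) = 1.977372.
  1/(2π) = 0.159155.
  ρ_sc(0.3) = 0.159155 · 1.977372 = 0.314709.

Rounded to 5 decimal places: ρ_sc(0.3) ≈ 0.31471.


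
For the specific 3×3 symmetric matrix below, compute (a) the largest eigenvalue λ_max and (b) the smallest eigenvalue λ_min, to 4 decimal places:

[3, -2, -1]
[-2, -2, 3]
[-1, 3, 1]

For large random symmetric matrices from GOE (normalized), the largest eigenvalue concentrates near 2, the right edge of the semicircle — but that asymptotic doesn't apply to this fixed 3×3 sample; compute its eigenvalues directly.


Since M is real symmetric, all three eigenvalues are real; they are the roots of det(λI − M) = λ³ − (tr M) λ² + s λ − det M, where s is the sum of the principal 2×2 minors.
tr M = 3 + (-2) + 1 = 2.
s = (3·(-2) − (-2)²) + (3·1 − (-1)²) + ((-2)·1 − 3²) = -10 + 2 + (-11) = -19.
det M (expand along row 1) = 3·(-11) − (-2)·1 + (-1)·(-8) = -23.
Characteristic polynomial: λ³ − 2λ² − 19λ + 23 = 0.
Substitute λ = y + (tr M)/3 = y + 0.666667 to remove the quadratic term: y³ + p·y + q = 0 with p = s − (tr M)²/3 = -20.333333 and q = −2(tr M)³/27 + (tr M)·s/3 − det M = 9.740741.
Three real roots ⇒ use the trigonometric (Viète) form: r = 2√(−p/3) = 5.206833, φ = arccos(3q/(p·r)) = arccos(-0.276014) = 1.850441 rad.
y_k = r·cos(φ/3 − 2πk/3) for k = 0, 1, 2 gives y = 4.247348, 0.484651, -4.731999.
λ_k = y_k + 0.666667 gives λ = 4.9140, 1.1513, -4.0653 (check: the sum is 2.0000 = tr M).

Hence λ_max = 4.9140 and λ_min = -4.0653.


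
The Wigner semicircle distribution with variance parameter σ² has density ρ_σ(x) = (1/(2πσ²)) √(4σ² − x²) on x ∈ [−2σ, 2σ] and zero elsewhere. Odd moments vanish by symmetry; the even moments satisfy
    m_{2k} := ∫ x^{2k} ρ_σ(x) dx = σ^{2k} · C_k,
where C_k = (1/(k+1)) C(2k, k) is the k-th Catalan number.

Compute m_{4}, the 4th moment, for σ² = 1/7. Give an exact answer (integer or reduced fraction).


By the scaled semicircle moment identity, m_{2k} = σ^{2k} · C_k with k = 2.
C_2 = (1/(k+1)) · C(2k, k) = (1/3) · C(4, 2) = (1/3) · 6 = 2.
σ^{2k} = (σ²)^k = (1/7)^2 = 1/49.

Therefore m_{4} = σ^{4} · C_2 = (1/49) · 2 = 2/49.


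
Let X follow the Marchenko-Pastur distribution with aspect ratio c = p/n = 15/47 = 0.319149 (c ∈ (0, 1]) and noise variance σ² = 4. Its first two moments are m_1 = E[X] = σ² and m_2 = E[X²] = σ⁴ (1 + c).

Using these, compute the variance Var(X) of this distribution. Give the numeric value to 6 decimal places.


m_1 = E[X] = σ² = 4, so m_1² = 16.
m_2 = E[X²] = σ⁴ (1 + c) = 16 · (1 + 0.319149) = 16 · 1.319149 = 21.106383.
(Note m_2 − m_1² simplifies to c · σ⁴ = 0.319149 · 16.)

Var(X) = m_2 − m_1² = 21.106383 − 16 = 5.106383.


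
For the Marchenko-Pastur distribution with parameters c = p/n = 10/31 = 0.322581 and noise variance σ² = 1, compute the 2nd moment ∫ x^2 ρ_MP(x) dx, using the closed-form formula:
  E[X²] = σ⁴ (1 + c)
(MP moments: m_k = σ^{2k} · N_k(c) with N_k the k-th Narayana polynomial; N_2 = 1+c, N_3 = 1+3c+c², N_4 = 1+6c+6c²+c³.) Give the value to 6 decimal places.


E[X²] = σ⁴ (1 + c) (second MP moment). With σ² = 1 (so σ⁴ = 1) and c = 10/31 = 0.322581: E[X²] = 1 · (1 + 0.322581) = 1 · 1.322581.

So E[X^2] = 1.322581.


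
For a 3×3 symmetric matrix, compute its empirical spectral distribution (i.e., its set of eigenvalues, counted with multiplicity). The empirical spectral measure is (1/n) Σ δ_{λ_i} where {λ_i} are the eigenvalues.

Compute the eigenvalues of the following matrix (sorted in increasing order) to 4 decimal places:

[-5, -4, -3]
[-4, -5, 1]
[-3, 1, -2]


Since M is real symmetric, all three eigenvalues are real; they are the roots of det(λI − M) = λ³ − (tr M) λ² + s λ − det M, where s is the sum of the principal 2×2 minors.
tr M = -5 + (-5) + (-2) = -12.
s = ((-5)·(-5) − (-4)²) + ((-5)·(-2) − (-3)²) + ((-5)·(-2) − 1²) = 9 + 1 + 9 = 19.
det M (expand along row 1) = (-5)·9 − (-4)·11 + (-3)·(-19) = 56.
Characteristic polynomial: λ³ + 12λ² + 19λ − 56 = 0.
Substitute λ = y + (tr M)/3 = y − 4.000000 to remove the quadratic term: y³ + p·y + q = 0 with p = s − (tr M)²/3 = -29.000000 and q = −2(tr M)³/27 + (tr M)·s/3 − det M = -4.000000.
Three real roots ⇒ use the trigonometric (Viète) form: r = 2√(−p/3) = 6.218253, φ = arccos(3q/(p·r)) = arccos(0.066545) = 1.504202 rad.
y_k = r·cos(φ/3 − 2πk/3) for k = 0, 1, 2 gives y = 5.452849, -0.138022, -5.314827.
λ_k = y_k − 4.000000 gives λ = 1.4528, -4.1380, -9.3148 (check: the sum is -12.0000 = tr M).

Eigenvalues sorted in increasing order: [-9.3148, -4.1380, 1.4528].


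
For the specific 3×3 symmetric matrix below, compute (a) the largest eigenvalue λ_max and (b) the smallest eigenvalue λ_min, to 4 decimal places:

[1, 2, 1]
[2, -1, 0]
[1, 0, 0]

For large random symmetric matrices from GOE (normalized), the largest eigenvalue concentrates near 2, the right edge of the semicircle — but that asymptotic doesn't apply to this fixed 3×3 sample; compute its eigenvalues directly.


Since M is real symmetric, all three eigenvalues are real; they are the roots of det(λI − M) = λ³ − (tr M) λ² + s λ − det M, where s is the sum of the principal 2×2 minors.
tr M = 1 + (-1) + 0 = 0.
s = (1·(-1) − 2²) + (1·0 − 1²) + ((-1)·0 − 0²) = -5 + (-1) + 0 = -6.
det M (expand along row 1) = 1·0 − 2·0 + 1·1 = 1.
Characteristic polynomial: λ³ − 6λ − 1 = 0.
Substitute λ = y + (tr M)/3 = y + 0.000000 to remove the quadratic term: y³ + p·y + q = 0 with p = s − (tr M)²/3 = -6.000000 and q = −2(tr M)³/27 + (tr M)·s/3 − det M = -1.000000.
Three real roots ⇒ use the trigonometric (Viète) form: r = 2√(−p/3) = 2.828427, φ = arccos(3q/(p·r)) = arccos(0.176777) = 1.393086 rad.
y_k = r·cos(φ/3 − 2πk/3) for k = 0, 1, 2 gives y = 2.528918, -0.167449, -2.361469.
λ_k = y_k + 0.000000 gives λ = 2.5289, -0.1674, -2.3615 (check: the sum is 0.0000 = tr M).

Hence λ_max = 2.5289 and λ_min = -2.3615.


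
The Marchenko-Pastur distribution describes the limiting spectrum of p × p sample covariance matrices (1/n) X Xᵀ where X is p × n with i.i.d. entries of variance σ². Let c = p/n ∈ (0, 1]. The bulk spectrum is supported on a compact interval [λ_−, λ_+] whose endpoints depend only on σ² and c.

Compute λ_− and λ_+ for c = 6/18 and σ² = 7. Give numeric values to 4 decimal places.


c = 6/18 = 0.333333; √c = 0.577350.
λ_− = σ² (1 − √c)² = 7 · (1 − 0.577350)² = 7 · (0.422650)² = 1.250430.
λ_+ = σ² (1 + √c)² = 7 · (1 + 0.577350)² = 7 · (1.577350)² = 17.416237.

Rounded to 4 decimal places: λ_− ≈ 1.2504, λ_+ ≈ 17.4162.


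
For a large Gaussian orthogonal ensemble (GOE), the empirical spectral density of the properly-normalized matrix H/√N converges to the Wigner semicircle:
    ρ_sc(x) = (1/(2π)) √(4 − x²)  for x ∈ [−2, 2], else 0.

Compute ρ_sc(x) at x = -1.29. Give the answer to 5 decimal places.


ρ_sc(x) = (1/(2π)) √(4 − x²). With x = -1.29:
  4 − x² = 4 − (-1.29)² = 4 − 1.664100 = 2.335900.
  √(4 − x²) = 1.528365.
  1/(2π) = 0.159155.
  ρ_sc(-1.29) = 0.159155 · 1.528365 = 0.243247.

Rounded to 5 decimal places: ρ_sc(-1.29) ≈ 0.24325.
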